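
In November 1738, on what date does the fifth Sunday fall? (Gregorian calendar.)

November 1, 1738 is a Saturday.
The first Sunday is therefore November 2 (1 days later).
The fifth Sunday is 2 + 4×7 = November 30.

November 30, 1738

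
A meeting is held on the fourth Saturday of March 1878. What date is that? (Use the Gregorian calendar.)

March 23, 1878

March 1, 1878 is a Friday.
The first Saturday is therefore March 2 (1 days later).
The fourth Saturday is 2 + 3×7 = March 23.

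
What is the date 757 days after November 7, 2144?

December 4, 2146

+365 (one year) → Nov 7, 2145 (392 left).
Nov has 30 days: +24 → Dec 1, 2145 (368 left).
Dec has 31 days: +31 → Jan 1, 2146 (337 left).
Jan has 31 days: +31 → Feb 1, 2146 (306 left).
Feb has 28 days: +28 → Mar 1, 2146 (278 left).
Mar has 31 days: +31 → Apr 1, 2146 (247 left).
Apr has 30 days: +30 → May 1, 2146 (217 left).
May has 31 days: +31 → Jun 1, 2146 (186 left).
Jun has 30 days: +30 → Jul 1, 2146 (156 left).
Jul has 31 days: +31 → Aug 1, 2146 (125 left).
Aug has 31 days: +31 → Sep 1, 2146 (94 left).
Sep has 30 days: +30 → Oct 1, 2146 (64 left).
Oct has 31 days: +31 → Nov 1, 2146 (33 left).
Nov has 30 days: +30 → Dec 1, 2146 (3 left).
+3 → Dec 4, 2146.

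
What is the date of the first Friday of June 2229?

June 5, 2229

June 1, 2229 is a Monday.
The first Friday is therefore June 5 (4 days later).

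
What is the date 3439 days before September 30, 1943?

−365 (one year) → Sep 30, 1942 (3074 left).
−365 (one year) → Sep 30, 1941 (2709 left).
−365 (one year) → Sep 30, 1940 (2344 left).
−366 (one year; includes Feb 29, 1940) → Sep 30, 1939 (1978 left).
−365 (one year) → Sep 30, 1938 (1613 left).
−365 (one year) → Sep 30, 1937 (1248 left).
−365 (one year) → Sep 30, 1936 (883 left).
−366 (one year; includes Feb 29, 1936) → Sep 30, 1935 (517 left).
−365 (one year) → Sep 30, 1934 (152 left).
−30 → Aug 31, 1934 (end of Aug, 31 days; 122 left).
−31 → Jul 31, 1934 (end of Jul, 31 days; 91 left).
−31 → Jun 30, 1934 (end of Jun, 30 days; 60 left).
−30 → May 31, 1934 (end of May, 31 days; 30 left).
−30 → May 1, 1934.

May 1, 1934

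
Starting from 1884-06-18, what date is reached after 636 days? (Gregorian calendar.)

+365 (one year) → Jun 18, 1885 (271 left).
Jun has 30 days: +13 → Jul 1, 1885 (258 left).
Jul has 31 days: +31 → Aug 1, 1885 (227 left).
Aug has 31 days: +31 → Sep 1, 1885 (196 left).
Sep has 30 days: +30 → Oct 1, 1885 (166 left).
Oct has 31 days: +31 → Nov 1, 1885 (135 left).
Nov has 30 days: +30 → Dec 1, 1885 (105 left).
Dec has 31 days: +31 → Jan 1, 1886 (74 left).
Jan has 31 days: +31 → Feb 1, 1886 (43 left).
Feb has 28 days: +28 → Mar 1, 1886 (15 left).
+15 → Mar 16, 1886.

March 16, 1886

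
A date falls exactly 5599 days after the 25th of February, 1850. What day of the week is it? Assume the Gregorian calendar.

First find the weekday of Feb 25, 1850. Doomsday rule: the anchor day for the 1800s is Friday. For year 50: 50÷12 = 4 r 2, and 2÷4 = 0, so 4+2+0 = 6.
Friday + 6 ≡ Thursday — that's 1850's doomsday.
In February the doomsday date is Feb 28 (1850 is not a leap year).
Feb 25 is 3 days before Feb 28; 3 mod 7 = 3, so Thursday − 3 = Monday.
5599 mod 7 = 6, so 5599 days after a Monday is Monday + 6 = Sunday.

Sunday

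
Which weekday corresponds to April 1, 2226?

Saturday

Doomsday rule: the anchor day for the 2200s is Friday. For year 26: 26÷12 = 2 r 2, and 2÷4 = 0, so 2+2+0 = 4.
Friday + 4 ≡ Tuesday — that's 2226's doomsday.
In April the doomsday date is Apr 4.
Apr 1 is 3 days before Apr 4; 3 mod 7 = 3, so Tuesday − 3 = Saturday.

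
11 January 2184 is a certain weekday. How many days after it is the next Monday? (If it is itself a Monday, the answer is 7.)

1

Jan 11, 2184 is a Sunday.
From Sunday to the next Monday is 1 day.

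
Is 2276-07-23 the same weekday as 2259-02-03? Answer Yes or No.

From Feb 3, 2259 to Jul 23, 2276 is 6380 days.
6380 mod 7 = 3, so they are different weekdays.
(Feb 3, 2259 is a Thursday; Jul 23, 2276 is a Sunday.)

No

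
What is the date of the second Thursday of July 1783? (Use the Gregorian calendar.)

July 10, 1783

July 1, 1783 is a Tuesday.
The first Thursday is therefore July 3 (2 days later).
The second Thursday is 3 + 1×7 = July 10.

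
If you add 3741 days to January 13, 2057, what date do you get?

April 12, 2067

+365 (one year) → Jan 13, 2058 (3376 left).
+365 (one year) → Jan 13, 2059 (3011 left).
+365 (one year) → Jan 13, 2060 (2646 left).
+366 (one year; includes Feb 29, 2060) → Jan 13, 2061 (2280 left).
+365 (one year) → Jan 13, 2062 (1915 left).
+365 (one year) → Jan 13, 2063 (1550 left).
+365 (one year) → Jan 13, 2064 (1185 left).
+366 (one year; includes Feb 29, 2064) → Jan 13, 2065 (819 left).
+365 (one year) → Jan 13, 2066 (454 left).
+365 (one year) → Jan 13, 2067 (89 left).
Jan has 31 days: +19 → Feb 1, 2067 (70 left).
Feb has 28 days: +28 → Mar 1, 2067 (42 left).
Mar has 31 days: +31 → Apr 1, 2067 (11 left).
+11 → Apr 12, 2067.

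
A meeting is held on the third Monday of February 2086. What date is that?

February 1, 2086 is a Friday.
The first Monday is therefore February 4 (3 days later).
The third Monday is 4 + 2×7 = February 18.

February 18, 2086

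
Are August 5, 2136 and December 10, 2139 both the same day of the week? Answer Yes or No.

From Aug 5, 2136 to Dec 10, 2139 is 1222 days.
1222 mod 7 = 4, so they are different weekdays.
(Aug 5, 2136 is a Sunday; Dec 10, 2139 is a Thursday.)

No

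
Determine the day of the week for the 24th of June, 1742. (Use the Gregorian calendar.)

Doomsday rule: the anchor day for the 1700s is Sunday. For year 42: 42÷12 = 3 r 6, and 6÷4 = 1, so 3+6+1 = 10.
Sunday + 10 ≡ Wednesday — that's 1742's doomsday.
In June the doomsday date is Jun 6.
Jun 24 is 18 days after Jun 6; 18 mod 7 = 4, so Wednesday + 4 = Sunday.

Sunday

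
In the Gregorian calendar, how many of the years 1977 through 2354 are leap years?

91

Multiples of 4 in [1977,2354]: 94.
Of those, multiples of 100: 4 (not leap unless ÷400).
Multiples of 400: 1.
Leap years = 94 − 4 + 1 = 91.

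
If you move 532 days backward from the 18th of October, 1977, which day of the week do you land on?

Tuesday

First find the weekday of Oct 18, 1977. Doomsday rule: the anchor day for the 1900s is Wednesday. For year 77: 77÷12 = 6 r 5, and 5÷4 = 1, so 6+5+1 = 12.
Wednesday + 12 ≡ Monday — that's 1977's doomsday.
In October the doomsday date is Oct 10.
Oct 18 is 8 days after Oct 10; 8 mod 7 = 1, so Monday + 1 = Tuesday.
532 mod 7 = 0, so 532 days before a Tuesday is Tuesday − 0 = Tuesday.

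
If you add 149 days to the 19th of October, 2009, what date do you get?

March 17, 2010

Oct has 31 days: +13 → Nov 1, 2009 (136 left).
Nov has 30 days: +30 → Dec 1, 2009 (106 left).
Dec has 31 days: +31 → Jan 1, 2010 (75 left).
Jan has 31 days: +31 → Feb 1, 2010 (44 left).
Feb has 28 days: +28 → Mar 1, 2010 (16 left).
+16 → Mar 17, 2010.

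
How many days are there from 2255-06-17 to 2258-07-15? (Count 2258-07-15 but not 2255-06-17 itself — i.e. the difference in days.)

1124

Jun 17, 2255 → Jun 17, 2256: 366 days (Feb 29, 2256 is in that span).
Jun 17, 2256 → Jun 17, 2257: 365 days.
Jun 17, 2257 → Jul 17, 2257: 30 days (June has 30).
Jul 17, 2257 → Aug 17, 2257: 31 days (July has 31).
Aug 17, 2257 → Sep 17, 2257: 31 days (August has 31).
Sep 17, 2257 → Oct 17, 2257: 30 days (September has 30).
Oct 17, 2257 → Nov 17, 2257: 31 days (October has 31).
Nov 17, 2257 → Dec 17, 2257: 30 days (November has 30).
Dec 17, 2257 → Jan 17, 2258: 31 days (December has 31).
Jan 17, 2258 → Feb 17, 2258: 31 days (January has 31).
Feb 17, 2258 → Mar 17, 2258: 28 days (February has 28).
Mar 17, 2258 → Apr 17, 2258: 31 days (March has 31).
Apr 17, 2258 → May 17, 2258: 30 days (April has 30).
May 17, 2258 → Jun 17, 2258: 31 days (May has 31).
Jun 17, 2258 → Jul 15, 2258: 28 days.
Total: 1124 days.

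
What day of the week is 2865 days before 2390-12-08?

Thursday

Dec 8, 2390 is a Saturday.
2865 mod 7 = 2, so 2865 days before a Saturday is Saturday − 2 = Thursday.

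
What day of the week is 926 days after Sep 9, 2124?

Monday

Sep 9, 2124 is a Saturday.
926 mod 7 = 2, so 926 days after a Saturday is Saturday + 2 = Monday.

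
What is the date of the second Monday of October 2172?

October 1, 2172 is a Thursday.
The first Monday is therefore October 5 (4 days later).
The second Monday is 5 + 1×7 = October 12.

October 12, 2172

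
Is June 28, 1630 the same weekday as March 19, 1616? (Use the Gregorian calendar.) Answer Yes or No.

No

From Mar 19, 1616 to Jun 28, 1630 is 5214 days.
5214 mod 7 = 6, so they are different weekdays.
(Mar 19, 1616 is a Saturday; Jun 28, 1630 is a Friday.)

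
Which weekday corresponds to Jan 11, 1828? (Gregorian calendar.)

Doomsday rule: the anchor day for the 1800s is Friday. For year 28: 28÷12 = 2 r 4, and 4÷4 = 1, so 2+4+1 = 7.
Friday + 7 ≡ Friday — that's 1828's doomsday.
In January the doomsday date is Jan 4 (1828 is a leap year (divisible by 4)).
Jan 11 is 7 days after Jan 4; 7 mod 7 = 0, so Friday + 0 = Friday.

Friday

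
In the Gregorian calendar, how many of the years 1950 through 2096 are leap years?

Multiples of 4 in [1950,2096]: 37.
Of those, multiples of 100: 1 (not leap unless ÷400).
Multiples of 400: 1.
Leap years = 37 − 1 + 1 = 37.

37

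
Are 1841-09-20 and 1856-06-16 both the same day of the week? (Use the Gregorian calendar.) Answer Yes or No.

From Sep 20, 1841 to Jun 16, 1856 is 5383 days.
5383 mod 7 = 0, so they are the same weekday.
(Sep 20, 1841 is a Monday; Jun 16, 1856 is a Monday.)

Yes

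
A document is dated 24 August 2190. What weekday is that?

Tuesday

January 1, 2190 is a Friday.
Jan 1, 2190 → Feb 1, 2190: 31 days (January has 31).
Feb 1, 2190 → Mar 1, 2190: 28 days (February has 28).
Mar 1, 2190 → Apr 1, 2190: 31 days (March has 31).
Apr 1, 2190 → May 1, 2190: 30 days (April has 30).
May 1, 2190 → Jun 1, 2190: 31 days (May has 31).
Jun 1, 2190 → Jul 1, 2190: 30 days (June has 30).
Jul 1, 2190 → Aug 1, 2190: 31 days (July has 31).
Aug 1, 2190 → Aug 24, 2190: 23 days.
Total: 235 days.
235 mod 7 = 4, so Friday + 4 = Tuesday.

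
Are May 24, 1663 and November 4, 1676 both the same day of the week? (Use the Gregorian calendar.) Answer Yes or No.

No

From May 24, 1663 to Nov 4, 1676 is 4913 days.
4913 mod 7 = 6, so they are different weekdays.
(May 24, 1663 is a Thursday; Nov 4, 1676 is a Wednesday.)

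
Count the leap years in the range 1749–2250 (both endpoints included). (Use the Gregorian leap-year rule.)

Multiples of 4 in [1749,2250]: 125.
Of those, multiples of 100: 5 (not leap unless ÷400).
Multiples of 400: 1.
Leap years = 125 − 5 + 1 = 121.

121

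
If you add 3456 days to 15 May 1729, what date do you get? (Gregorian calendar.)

October 31, 1738

+365 (one year) → May 15, 1730 (3091 left).
+365 (one year) → May 15, 1731 (2726 left).
+366 (one year; includes Feb 29, 1732) → May 15, 1732 (2360 left).
+365 (one year) → May 15, 1733 (1995 left).
+365 (one year) → May 15, 1734 (1630 left).
+365 (one year) → May 15, 1735 (1265 left).
+366 (one year; includes Feb 29, 1736) → May 15, 1736 (899 left).
+365 (one year) → May 15, 1737 (534 left).
+365 (one year) → May 15, 1738 (169 left).
May has 31 days: +17 → Jun 1, 1738 (152 left).
Jun has 30 days: +30 → Jul 1, 1738 (122 left).
Jul has 31 days: +31 → Aug 1, 1738 (91 left).
Aug has 31 days: +31 → Sep 1, 1738 (60 left).
Sep has 30 days: +30 → Oct 1, 1738 (30 left).
+30 → Oct 31, 1738.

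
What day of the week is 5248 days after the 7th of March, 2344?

First find the weekday of Mar 7, 2344. Doomsday rule: the anchor day for the 2300s is Wednesday. For year 44: 44÷12 = 3 r 8, and 8÷4 = 2, so 3+8+2 = 13.
Wednesday + 13 ≡ Tuesday — that's 2344's doomsday.
In March the doomsday date is Mar 14.
Mar 7 is 7 days before Mar 14; 7 mod 7 = 0, so Tuesday − 0 = Tuesday.
5248 mod 7 = 5, so 5248 days after a Tuesday is Tuesday + 5 = Sunday.

Sunday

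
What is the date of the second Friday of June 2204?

June 1, 2204 is a Friday.
The first Friday is therefore June 1 (same day).
The second Friday is 1 + 1×7 = June 8.

June 8, 2204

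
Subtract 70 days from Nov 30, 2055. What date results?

September 21, 2055

−30 → Oct 31, 2055 (end of Oct, 31 days; 40 left).
−31 → Sep 30, 2055 (end of Sep, 30 days; 9 left).
−9 → Sep 21, 2055.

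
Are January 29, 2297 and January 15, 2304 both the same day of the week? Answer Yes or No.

From Jan 29, 2297 to Jan 15, 2304 is 2541 days.
2541 mod 7 = 0, so they are the same weekday.
(Jan 29, 2297 is a Friday; Jan 15, 2304 is a Friday.)

Yes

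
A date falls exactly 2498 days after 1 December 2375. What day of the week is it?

Dec 1, 2375 is a Monday.
2498 mod 7 = 6, so 2498 days after a Monday is Monday + 6 = Sunday.

Sunday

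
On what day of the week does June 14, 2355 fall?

Tuesday

Doomsday rule: the anchor day for the 2300s is Wednesday. For year 55: 55÷12 = 4 r 7, and 7÷4 = 1, so 4+7+1 = 12.
Wednesday + 12 ≡ Monday — that's 2355's doomsday.
In June the doomsday date is Jun 6.
Jun 14 is 8 days after Jun 6; 8 mod 7 = 1, so Monday + 1 = Tuesday.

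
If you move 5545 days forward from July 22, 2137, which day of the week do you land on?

Jul 22, 2137 is a Monday.
5545 mod 7 = 1, so 5545 days after a Monday is Monday + 1 = Tuesday.

Tuesday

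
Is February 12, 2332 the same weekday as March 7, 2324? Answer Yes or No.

Yes

From Mar 7, 2324 to Feb 12, 2332 is 2898 days.
2898 mod 7 = 0, so they are the same weekday.
(Mar 7, 2324 is a Friday; Feb 12, 2332 is a Friday.)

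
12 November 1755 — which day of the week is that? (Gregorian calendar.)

Wednesday

Doomsday rule: the anchor day for the 1700s is Sunday. For year 55: 55÷12 = 4 r 7, and 7÷4 = 1, so 4+7+1 = 12.
Sunday + 12 ≡ Friday — that's 1755's doomsday.
In November the doomsday date is Nov 7.
Nov 12 is 5 days after Nov 7; 5 mod 7 = 5, so Friday + 5 = Wednesday.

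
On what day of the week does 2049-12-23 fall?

January 1, 2049 is a Friday.
Jan 1, 2049 → Feb 1, 2049: 31 days (January has 31).
Feb 1, 2049 → Mar 1, 2049: 28 days (February has 28).
Mar 1, 2049 → Apr 1, 2049: 31 days (March has 31).
Apr 1, 2049 → May 1, 2049: 30 days (April has 30).
May 1, 2049 → Jun 1, 2049: 31 days (May has 31).
Jun 1, 2049 → Jul 1, 2049: 30 days (June has 30).
Jul 1, 2049 → Aug 1, 2049: 31 days (July has 31).
Aug 1, 2049 → Sep 1, 2049: 31 days (August has 31).
Sep 1, 2049 → Oct 1, 2049: 30 days (September has 30).
Oct 1, 2049 → Nov 1, 2049: 31 days (October has 31).
Nov 1, 2049 → Dec 1, 2049: 30 days (November has 30).
Dec 1, 2049 → Dec 23, 2049: 22 days.
Total: 356 days.
356 mod 7 = 6, so Friday + 6 = Thursday.

Thursday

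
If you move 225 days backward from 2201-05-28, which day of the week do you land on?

May 28, 2201 is a Thursday.
225 mod 7 = 1, so 225 days before a Thursday is Thursday − 1 = Wednesday.

Wednesday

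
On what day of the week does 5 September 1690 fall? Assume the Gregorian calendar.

Tuesday

Doomsday rule: the anchor day for the 1600s is Tuesday. For year 90: 90÷12 = 7 r 6, and 6÷4 = 1, so 7+6+1 = 14.
Tuesday + 14 ≡ Tuesday — that's 1690's doomsday.
In September the doomsday date is Sep 5.
Sep 5 is the doomsday itself: Tuesday.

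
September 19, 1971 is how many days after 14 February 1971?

Feb 14, 1971 → Mar 14, 1971: 28 days (February has 28).
Mar 14, 1971 → Apr 14, 1971: 31 days (March has 31).
Apr 14, 1971 → May 14, 1971: 30 days (April has 30).
May 14, 1971 → Jun 14, 1971: 31 days (May has 31).
Jun 14, 1971 → Jul 14, 1971: 30 days (June has 30).
Jul 14, 1971 → Aug 14, 1971: 31 days (July has 31).
Aug 14, 1971 → Sep 14, 1971: 31 days (August has 31).
Sep 14, 1971 → Sep 19, 1971: 5 days.
Total: 217 days.

217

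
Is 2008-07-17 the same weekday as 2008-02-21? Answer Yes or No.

Yes

From Feb 21, 2008 to Jul 17, 2008 is 147 days.
147 mod 7 = 0, so they are the same weekday.
(Feb 21, 2008 is a Thursday; Jul 17, 2008 is a Thursday.)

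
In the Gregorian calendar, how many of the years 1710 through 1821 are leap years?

27

Multiples of 4 in [1710,1821]: 28.
Of those, multiples of 100: 1 (not leap unless ÷400).
Multiples of 400: 0.
Leap years = 28 − 1 + 0 = 27.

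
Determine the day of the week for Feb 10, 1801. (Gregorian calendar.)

Doomsday rule: the anchor day for the 1800s is Friday. For year 01: 1÷12 = 0 r 1, and 1÷4 = 0, so 0+1+0 = 1.
Friday + 1 ≡ Saturday — that's 1801's doomsday.
In February the doomsday date is Feb 28 (1801 is not a leap year).
Feb 10 is 18 days before Feb 28; 18 mod 7 = 4, so Saturday − 4 = Tuesday.

Tuesday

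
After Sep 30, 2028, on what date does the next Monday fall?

October 2, 2028

Sep 30, 2028 is a Saturday.
From Saturday to the next Monday is 2 days.
Sep 30, 2028 + 2 = Oct 2, 2028.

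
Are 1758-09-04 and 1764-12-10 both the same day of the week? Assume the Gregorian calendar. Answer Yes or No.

From Sep 4, 1758 to Dec 10, 1764 is 2289 days.
2289 mod 7 = 0, so they are the same weekday.
(Sep 4, 1758 is a Monday; Dec 10, 1764 is a Monday.)

Yes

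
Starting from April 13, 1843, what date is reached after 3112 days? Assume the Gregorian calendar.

+366 (one year; includes Feb 29, 1844) → Apr 13, 1844 (2746 left).
+365 (one year) → Apr 13, 1845 (2381 left).
+365 (one year) → Apr 13, 1846 (2016 left).
+365 (one year) → Apr 13, 1847 (1651 left).
+366 (one year; includes Feb 29, 1848) → Apr 13, 1848 (1285 left).
+365 (one year) → Apr 13, 1849 (920 left).
+365 (one year) → Apr 13, 1850 (555 left).
+365 (one year) → Apr 13, 1851 (190 left).
Apr has 30 days: +18 → May 1, 1851 (172 left).
May has 31 days: +31 → Jun 1, 1851 (141 left).
Jun has 30 days: +30 → Jul 1, 1851 (111 left).
Jul has 31 days: +31 → Aug 1, 1851 (80 left).
Aug has 31 days: +31 → Sep 1, 1851 (49 left).
Sep has 30 days: +30 → Oct 1, 1851 (19 left).
+19 → Oct 20, 1851.

October 20, 1851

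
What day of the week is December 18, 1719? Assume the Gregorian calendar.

Monday

Doomsday rule: the anchor day for the 1700s is Sunday. For year 19: 19÷12 = 1 r 7, and 7÷4 = 1, so 1+7+1 = 9.
Sunday + 9 ≡ Tuesday — that's 1719's doomsday.
In December the doomsday date is Dec 12.
Dec 18 is 6 days after Dec 12; 6 mod 7 = 6, so Tuesday + 6 = Monday.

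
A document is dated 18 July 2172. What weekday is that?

Doomsday rule: the anchor day for the 2100s is Sunday. For year 72: 72÷12 = 6 r 0, and 0÷4 = 0, so 6+0+0 = 6.
Sunday + 6 ≡ Saturday — that's 2172's doomsday.
In July the doomsday date is Jul 11.
Jul 18 is 7 days after Jul 11; 7 mod 7 = 0, so Saturday + 0 = Saturday.

Saturday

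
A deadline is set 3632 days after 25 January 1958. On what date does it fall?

January 5, 1968

+365 (one year) → Jan 25, 1959 (3267 left).
+365 (one year) → Jan 25, 1960 (2902 left).
+366 (one year; includes Feb 29, 1960) → Jan 25, 1961 (2536 left).
+365 (one year) → Jan 25, 1962 (2171 left).
+365 (one year) → Jan 25, 1963 (1806 left).
+365 (one year) → Jan 25, 1964 (1441 left).
+366 (one year; includes Feb 29, 1964) → Jan 25, 1965 (1075 left).
+365 (one year) → Jan 25, 1966 (710 left).
+365 (one year) → Jan 25, 1967 (345 left).
Jan has 31 days: +7 → Feb 1, 1967 (338 left).
Feb has 28 days: +28 → Mar 1, 1967 (310 left).
Mar has 31 days: +31 → Apr 1, 1967 (279 left).
Apr has 30 days: +30 → May 1, 1967 (249 left).
May has 31 days: +31 → Jun 1, 1967 (218 left).
Jun has 30 days: +30 → Jul 1, 1967 (188 left).
Jul has 31 days: +31 → Aug 1, 1967 (157 left).
Aug has 31 days: +31 → Sep 1, 1967 (126 left).
Sep has 30 days: +30 → Oct 1, 1967 (96 left).
Oct has 31 days: +31 → Nov 1, 1967 (65 left).
Nov has 30 days: +30 → Dec 1, 1967 (35 left).
Dec has 31 days: +31 → Jan 1, 1968 (4 left).
+4 → Jan 5, 1968.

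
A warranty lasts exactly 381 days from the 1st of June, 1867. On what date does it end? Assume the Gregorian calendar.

Jun has 30 days: +30 → Jul 1, 1867 (351 left).
Jul has 31 days: +31 → Aug 1, 1867 (320 left).
Aug has 31 days: +31 → Sep 1, 1867 (289 left).
Sep has 30 days: +30 → Oct 1, 1867 (259 left).
Oct has 31 days: +31 → Nov 1, 1867 (228 left).
Nov has 30 days: +30 → Dec 1, 1867 (198 left).
Dec has 31 days: +31 → Jan 1, 1868 (167 left).
Jan has 31 days: +31 → Feb 1, 1868 (136 left).
Feb has 29 days: +29 → Mar 1, 1868 (107 left).
Mar has 31 days: +31 → Apr 1, 1868 (76 left).
Apr has 30 days: +30 → May 1, 1868 (46 left).
May has 31 days: +31 → Jun 1, 1868 (15 left).
+15 → Jun 16, 1868.

June 16, 1868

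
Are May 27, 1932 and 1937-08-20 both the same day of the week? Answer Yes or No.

From May 27, 1932 to Aug 20, 1937 is 1911 days.
1911 mod 7 = 0, so they are the same weekday.
(May 27, 1932 is a Friday; Aug 20, 1937 is a Friday.)

Yes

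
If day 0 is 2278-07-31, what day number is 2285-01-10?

2355

Jul 31, 2278 → Jul 31, 2279: 365 days.
Jul 31, 2279 → Jul 31, 2280: 366 days (Feb 29, 2280 is in that span).
Jul 31, 2280 → Jul 31, 2281: 365 days.
Jul 31, 2281 → Jul 31, 2282: 365 days.
Jul 31, 2282 → Jul 31, 2283: 365 days.
Jul 31, 2283 → Jul 31, 2284: 366 days (Feb 29, 2284 is in that span).
Jul 31, 2284 → Aug 31, 2284: 31 days (July has 31).
Aug 31, 2284 → Sep 30, 2284: 30 days (August has 31).
Sep 30, 2284 → Oct 30, 2284: 30 days (September has 30).
Oct 30, 2284 → Nov 30, 2284: 31 days (October has 31).
Nov 30, 2284 → Dec 30, 2284: 30 days (November has 30).
Dec 30, 2284 → Jan 10, 2285: 11 days.
Total: 2355 days.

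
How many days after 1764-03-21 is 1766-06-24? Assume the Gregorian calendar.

825

Mar 21, 1764 → Mar 21, 1765: 365 days.
Mar 21, 1765 → Mar 21, 1766: 365 days.
Mar 21, 1766 → Apr 21, 1766: 31 days (March has 31).
Apr 21, 1766 → May 21, 1766: 30 days (April has 30).
May 21, 1766 → Jun 21, 1766: 31 days (May has 31).
Jun 21, 1766 → Jun 24, 1766: 3 days.
Total: 825 days.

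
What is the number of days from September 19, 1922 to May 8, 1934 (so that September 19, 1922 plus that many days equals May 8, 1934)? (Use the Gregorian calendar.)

4249

Sep 19, 1922 → Sep 19, 1923: 365 days.
Sep 19, 1923 → Sep 19, 1924: 366 days (Feb 29, 1924 is in that span).
Sep 19, 1924 → Sep 19, 1925: 365 days.
Sep 19, 1925 → Sep 19, 1926: 365 days.
Sep 19, 1926 → Sep 19, 1927: 365 days.
Sep 19, 1927 → Sep 19, 1928: 366 days (Feb 29, 1928 is in that span).
Sep 19, 1928 → Sep 19, 1929: 365 days.
Sep 19, 1929 → Sep 19, 1930: 365 days.
Sep 19, 1930 → Sep 19, 1931: 365 days.
Sep 19, 1931 → Sep 19, 1932: 366 days (Feb 29, 1932 is in that span).
Sep 19, 1932 → Sep 19, 1933: 365 days.
Sep 19, 1933 → Oct 19, 1933: 30 days (September has 30).
Oct 19, 1933 → Nov 19, 1933: 31 days (October has 31).
Nov 19, 1933 → Dec 19, 1933: 30 days (November has 30).
Dec 19, 1933 → Jan 19, 1934: 31 days (December has 31).
Jan 19, 1934 → Feb 19, 1934: 31 days (January has 31).
Feb 19, 1934 → Mar 19, 1934: 28 days (February has 28).
Mar 19, 1934 → Apr 19, 1934: 31 days (March has 31).
Apr 19, 1934 → May 8, 1934: 19 days.
Total: 4249 days.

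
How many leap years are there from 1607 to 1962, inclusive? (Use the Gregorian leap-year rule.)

Multiples of 4 in [1607,1962]: 89.
Of those, multiples of 100: 3 (not leap unless ÷400).
Multiples of 400: 0.
Leap years = 89 − 3 + 0 = 86.

86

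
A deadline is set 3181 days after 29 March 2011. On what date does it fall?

+366 (one year; includes Feb 29, 2012) → Mar 29, 2012 (2815 left).
+365 (one year) → Mar 29, 2013 (2450 left).
+365 (one year) → Mar 29, 2014 (2085 left).
+365 (one year) → Mar 29, 2015 (1720 left).
+366 (one year; includes Feb 29, 2016) → Mar 29, 2016 (1354 left).
+365 (one year) → Mar 29, 2017 (989 left).
+365 (one year) → Mar 29, 2018 (624 left).
+365 (one year) → Mar 29, 2019 (259 left).
Mar has 31 days: +3 → Apr 1, 2019 (256 left).
Apr has 30 days: +30 → May 1, 2019 (226 left).
May has 31 days: +31 → Jun 1, 2019 (195 left).
Jun has 30 days: +30 → Jul 1, 2019 (165 left).
Jul has 31 days: +31 → Aug 1, 2019 (134 left).
Aug has 31 days: +31 → Sep 1, 2019 (103 left).
Sep has 30 days: +30 → Oct 1, 2019 (73 left).
Oct has 31 days: +31 → Nov 1, 2019 (42 left).
Nov has 30 days: +30 → Dec 1, 2019 (12 left).
+12 → Dec 13, 2019.

December 13, 2019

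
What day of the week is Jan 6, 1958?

Monday

Doomsday rule: the anchor day for the 1900s is Wednesday. For year 58: 58÷12 = 4 r 10, and 10÷4 = 2, so 4+10+2 = 16.
Wednesday + 16 ≡ Friday — that's 1958's doomsday.
In January the doomsday date is Jan 3 (1958 is not a leap year).
Jan 6 is 3 days after Jan 3; 3 mod 7 = 3, so Friday + 3 = Monday.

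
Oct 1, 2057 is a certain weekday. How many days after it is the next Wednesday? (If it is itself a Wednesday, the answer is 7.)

2

Oct 1, 2057 is a Monday.
From Monday to the next Wednesday is 2 days.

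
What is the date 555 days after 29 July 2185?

+365 (one year) → Jul 29, 2186 (190 left).
Jul has 31 days: +3 → Aug 1, 2186 (187 left).
Aug has 31 days: +31 → Sep 1, 2186 (156 left).
Sep has 30 days: +30 → Oct 1, 2186 (126 left).
Oct has 31 days: +31 → Nov 1, 2186 (95 left).
Nov has 30 days: +30 → Dec 1, 2186 (65 left).
Dec has 31 days: +31 → Jan 1, 2187 (34 left).
Jan has 31 days: +31 → Feb 1, 2187 (3 left).
+3 → Feb 4, 2187.

February 4, 2187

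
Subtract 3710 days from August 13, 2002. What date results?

−365 (one year) → Aug 13, 2001 (3345 left).
−365 (one year) → Aug 13, 2000 (2980 left).
−366 (one year; includes Feb 29, 2000) → Aug 13, 1999 (2614 left).
−365 (one year) → Aug 13, 1998 (2249 left).
−365 (one year) → Aug 13, 1997 (1884 left).
−365 (one year) → Aug 13, 1996 (1519 left).
−366 (one year; includes Feb 29, 1996) → Aug 13, 1995 (1153 left).
−365 (one year) → Aug 13, 1994 (788 left).
−365 (one year) → Aug 13, 1993 (423 left).
−365 (one year) → Aug 13, 1992 (58 left).
−13 → Jul 31, 1992 (end of Jul, 31 days; 45 left).
−31 → Jun 30, 1992 (end of Jun, 30 days; 14 left).
−14 → Jun 16, 1992.

June 16, 1992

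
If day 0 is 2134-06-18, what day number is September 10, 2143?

Jun 18, 2134 → Jun 18, 2135: 365 days.
Jun 18, 2135 → Jun 18, 2136: 366 days (Feb 29, 2136 is in that span).
Jun 18, 2136 → Jun 18, 2137: 365 days.
Jun 18, 2137 → Jun 18, 2138: 365 days.
Jun 18, 2138 → Jun 18, 2139: 365 days.
Jun 18, 2139 → Jun 18, 2140: 366 days (Feb 29, 2140 is in that span).
Jun 18, 2140 → Jun 18, 2141: 365 days.
Jun 18, 2141 → Jun 18, 2142: 365 days.
Jun 18, 2142 → Jun 18, 2143: 365 days.
Jun 18, 2143 → Jul 18, 2143: 30 days (June has 30).
Jul 18, 2143 → Aug 18, 2143: 31 days (July has 31).
Aug 18, 2143 → Sep 10, 2143: 23 days.
Total: 3371 days.

3371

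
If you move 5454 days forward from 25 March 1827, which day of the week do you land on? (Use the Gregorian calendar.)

Monday

First find the weekday of Mar 25, 1827. Doomsday rule: the anchor day for the 1800s is Friday. For year 27: 27÷12 = 2 r 3, and 3÷4 = 0, so 2+3+0 = 5.
Friday + 5 ≡ Wednesday — that's 1827's doomsday.
In March the doomsday date is Mar 14.
Mar 25 is 11 days after Mar 14; 11 mod 7 = 4, so Wednesday + 4 = Sunday.
5454 mod 7 = 1, so 5454 days after a Sunday is Sunday + 1 = Monday.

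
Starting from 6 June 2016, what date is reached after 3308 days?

June 27, 2025

+365 (one year) → Jun 6, 2017 (2943 left).
+365 (one year) → Jun 6, 2018 (2578 left).
+365 (one year) → Jun 6, 2019 (2213 left).
+366 (one year; includes Feb 29, 2020) → Jun 6, 2020 (1847 left).
+365 (one year) → Jun 6, 2021 (1482 left).
+365 (one year) → Jun 6, 2022 (1117 left).
+365 (one year) → Jun 6, 2023 (752 left).
+366 (one year; includes Feb 29, 2024) → Jun 6, 2024 (386 left).
Jun has 30 days: +25 → Jul 1, 2024 (361 left).
Jul has 31 days: +31 → Aug 1, 2024 (330 left).
Aug has 31 days: +31 → Sep 1, 2024 (299 left).
Sep has 30 days: +30 → Oct 1, 2024 (269 left).
Oct has 31 days: +31 → Nov 1, 2024 (238 left).
Nov has 30 days: +30 → Dec 1, 2024 (208 left).
Dec has 31 days: +31 → Jan 1, 2025 (177 left).
Jan has 31 days: +31 → Feb 1, 2025 (146 left).
Feb has 28 days: +28 → Mar 1, 2025 (118 left).
Mar has 31 days: +31 → Apr 1, 2025 (87 left).
Apr has 30 days: +30 → May 1, 2025 (57 left).
May has 31 days: +31 → Jun 1, 2025 (26 left).
+26 → Jun 27, 2025.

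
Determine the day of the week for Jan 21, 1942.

Wednesday

January 1, 1942 is a Thursday.
Jan 1, 1942 → Jan 21, 1942: 20 days.
Total: 20 days.
20 mod 7 = 6, so Thursday + 6 = Wednesday.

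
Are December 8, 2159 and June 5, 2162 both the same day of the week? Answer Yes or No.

Yes

From Dec 8, 2159 to Jun 5, 2162 is 910 days.
910 mod 7 = 0, so they are the same weekday.
(Dec 8, 2159 is a Saturday; Jun 5, 2162 is a Saturday.)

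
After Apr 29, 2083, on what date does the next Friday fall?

April 30, 2083

Apr 29, 2083 is a Thursday.
From Thursday to the next Friday is 1 day.
Apr 29, 2083 + 1 = Apr 30, 2083.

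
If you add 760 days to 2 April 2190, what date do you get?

+365 (one year) → Apr 2, 2191 (395 left).
Apr has 30 days: +29 → May 1, 2191 (366 left).
May has 31 days: +31 → Jun 1, 2191 (335 left).
Jun has 30 days: +30 → Jul 1, 2191 (305 left).
Jul has 31 days: +31 → Aug 1, 2191 (274 left).
Aug has 31 days: +31 → Sep 1, 2191 (243 left).
Sep has 30 days: +30 → Oct 1, 2191 (213 left).
Oct has 31 days: +31 → Nov 1, 2191 (182 left).
Nov has 30 days: +30 → Dec 1, 2191 (152 left).
Dec has 31 days: +31 → Jan 1, 2192 (121 left).
Jan has 31 days: +31 → Feb 1, 2192 (90 left).
Feb has 29 days: +29 → Mar 1, 2192 (61 left).
Mar has 31 days: +31 → Apr 1, 2192 (30 left).
Apr has 30 days: +30 → May 1, 2192 (0 left).

May 1, 2192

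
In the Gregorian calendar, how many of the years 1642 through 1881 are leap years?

58

Multiples of 4 in [1642,1881]: 60.
Of those, multiples of 100: 2 (not leap unless ÷400).
Multiples of 400: 0.
Leap years = 60 − 2 + 0 = 58.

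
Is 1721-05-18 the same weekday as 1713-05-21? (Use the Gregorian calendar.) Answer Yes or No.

Yes

From May 21, 1713 to May 18, 1721 is 2919 days.
2919 mod 7 = 0, so they are the same weekday.
(May 21, 1713 is a Sunday; May 18, 1721 is a Sunday.)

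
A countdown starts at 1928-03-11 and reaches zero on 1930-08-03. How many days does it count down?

875

Mar 11, 1928 → Mar 11, 1929: 365 days.
Mar 11, 1929 → Mar 11, 1930: 365 days.
Mar 11, 1930 → Apr 11, 1930: 31 days (March has 31).
Apr 11, 1930 → May 11, 1930: 30 days (April has 30).
May 11, 1930 → Jun 11, 1930: 31 days (May has 31).
Jun 11, 1930 → Jul 11, 1930: 30 days (June has 30).
Jul 11, 1930 → Aug 3, 1930: 23 days.
Total: 875 days.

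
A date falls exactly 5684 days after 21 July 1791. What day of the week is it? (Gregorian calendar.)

Thursday

First find the weekday of Jul 21, 1791. Doomsday rule: the anchor day for the 1700s is Sunday. For year 91: 91÷12 = 7 r 7, and 7÷4 = 1, so 7+7+1 = 15.
Sunday + 15 ≡ Monday — that's 1791's doomsday.
In July the doomsday date is Jul 11.
Jul 21 is 10 days after Jul 11; 10 mod 7 = 3, so Monday + 3 = Thursday.
5684 mod 7 = 0, so 5684 days after a Thursday is Thursday + 0 = Thursday.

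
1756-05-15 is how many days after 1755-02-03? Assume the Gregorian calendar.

Feb 3, 1755 → Feb 3, 1756: 365 days.
Feb 3, 1756 → Mar 3, 1756: 29 days (February has 29).
Mar 3, 1756 → Apr 3, 1756: 31 days (March has 31).
Apr 3, 1756 → May 3, 1756: 30 days (April has 30).
May 3, 1756 → May 15, 1756: 12 days.
Total: 467 days.

467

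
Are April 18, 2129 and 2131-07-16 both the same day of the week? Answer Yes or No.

Yes

From Apr 18, 2129 to Jul 16, 2131 is 819 days.
819 mod 7 = 0, so they are the same weekday.
(Apr 18, 2129 is a Monday; Jul 16, 2131 is a Monday.)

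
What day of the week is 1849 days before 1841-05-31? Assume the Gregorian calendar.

Sunday

May 31, 1841 is a Monday.
1849 mod 7 = 1, so 1849 days before a Monday is Monday − 1 = Sunday.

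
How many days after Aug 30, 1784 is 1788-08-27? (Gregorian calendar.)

Aug 30, 1784 → Aug 30, 1785: 365 days.
Aug 30, 1785 → Aug 30, 1786: 365 days.
Aug 30, 1786 → Aug 30, 1787: 365 days.
Aug 30, 1787 → Sep 30, 1787: 31 days (August has 31).
Sep 30, 1787 → Oct 30, 1787: 30 days (September has 30).
Oct 30, 1787 → Nov 30, 1787: 31 days (October has 31).
Nov 30, 1787 → Dec 30, 1787: 30 days (November has 30).
Dec 30, 1787 → Jan 30, 1788: 31 days (December has 31).
Jan 30, 1788 → Feb 29, 1788: 30 days (January has 31).
Feb 29, 1788 → Mar 29, 1788: 29 days (February has 29).
Mar 29, 1788 → Apr 29, 1788: 31 days (March has 31).
Apr 29, 1788 → May 29, 1788: 30 days (April has 30).
May 29, 1788 → Jun 29, 1788: 31 days (May has 31).
Jun 29, 1788 → Jul 29, 1788: 30 days (June has 30).
Jul 29, 1788 → Aug 27, 1788: 29 days.
Total: 1458 days.

1458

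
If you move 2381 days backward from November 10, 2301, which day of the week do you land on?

First find the weekday of Nov 10, 2301. Doomsday rule: the anchor day for the 2300s is Wednesday. For year 01: 1÷12 = 0 r 1, and 1÷4 = 0, so 0+1+0 = 1.
Wednesday + 1 ≡ Thursday — that's 2301's doomsday.
In November the doomsday date is Nov 7.
Nov 10 is 3 days after Nov 7; 3 mod 7 = 3, so Thursday + 3 = Sunday.
2381 mod 7 = 1, so 2381 days before a Sunday is Sunday − 1 = Saturday.

Saturday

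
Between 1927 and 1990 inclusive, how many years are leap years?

16

Multiples of 4 in [1927,1990]: 16.
Of those, multiples of 100: 0 (not leap unless ÷400).
Multiples of 400: 0.
Leap years = 16 − 0 + 0 = 16.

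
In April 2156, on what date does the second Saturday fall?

April 10, 2156

April 1, 2156 is a Thursday.
The first Saturday is therefore April 3 (2 days later).
The second Saturday is 3 + 1×7 = April 10.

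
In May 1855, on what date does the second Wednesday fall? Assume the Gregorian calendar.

May 1, 1855 is a Tuesday.
The first Wednesday is therefore May 2 (1 days later).
The second Wednesday is 2 + 1×7 = May 9.

May 9, 1855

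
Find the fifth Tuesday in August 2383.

August 30, 2383

August 1, 2383 is a Monday.
The first Tuesday is therefore August 2 (1 days later).
The fifth Tuesday is 2 + 4×7 = August 30.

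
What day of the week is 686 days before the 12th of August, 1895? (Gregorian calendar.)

Monday

First find the weekday of Aug 12, 1895. Doomsday rule: the anchor day for the 1800s is Friday. For year 95: 95÷12 = 7 r 11, and 11÷4 = 2, so 7+11+2 = 20.
Friday + 20 ≡ Thursday — that's 1895's doomsday.
In August the doomsday date is Aug 8.
Aug 12 is 4 days after Aug 8; 4 mod 7 = 4, so Thursday + 4 = Monday.
686 mod 7 = 0, so 686 days before a Monday is Monday − 0 = Monday.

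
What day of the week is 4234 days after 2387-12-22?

Monday

First find the weekday of Dec 22, 2387. Doomsday rule: the anchor day for the 2300s is Wednesday. For year 87: 87÷12 = 7 r 3, and 3÷4 = 0, so 7+3+0 = 10.
Wednesday + 10 ≡ Saturday — that's 2387's doomsday.
In December the doomsday date is Dec 12.
Dec 22 is 10 days after Dec 12; 10 mod 7 = 3, so Saturday + 3 = Tuesday.
4234 mod 7 = 6, so 4234 days after a Tuesday is Tuesday + 6 = Monday.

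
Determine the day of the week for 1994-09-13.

Doomsday rule: the anchor day for the 1900s is Wednesday. For year 94: 94÷12 = 7 r 10, and 10÷4 = 2, so 7+10+2 = 19.
Wednesday + 19 ≡ Monday — that's 1994's doomsday.
In September the doomsday date is Sep 5.
Sep 13 is 8 days after Sep 5; 8 mod 7 = 1, so Monday + 1 = Tuesday.

Tuesday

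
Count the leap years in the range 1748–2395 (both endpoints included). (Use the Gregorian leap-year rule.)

157

Multiples of 4 in [1748,2395]: 162.
Of those, multiples of 100: 6 (not leap unless ÷400).
Multiples of 400: 1.
Leap years = 162 − 6 + 1 = 157.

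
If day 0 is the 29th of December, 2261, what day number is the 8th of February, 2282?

7346

Dec 29, 2261 → Dec 29, 2262: 365 days.
Dec 29, 2262 → Dec 29, 2263: 365 days.
Dec 29, 2263 → Dec 29, 2264: 366 days (Feb 29, 2264 is in that span).
Dec 29, 2264 → Dec 29, 2265: 365 days.
Dec 29, 2265 → Dec 29, 2266: 365 days.
Dec 29, 2266 → Dec 29, 2267: 365 days.
Dec 29, 2267 → Dec 29, 2268: 366 days (Feb 29, 2268 is in that span).
Dec 29, 2268 → Dec 29, 2269: 365 days.
Dec 29, 2269 → Dec 29, 2270: 365 days.
Dec 29, 2270 → Dec 29, 2271: 365 days.
Dec 29, 2271 → Dec 29, 2272: 366 days (Feb 29, 2272 is in that span).
Dec 29, 2272 → Dec 29, 2273: 365 days.
Dec 29, 2273 → Dec 29, 2274: 365 days.
Dec 29, 2274 → Dec 29, 2275: 365 days.
Dec 29, 2275 → Dec 29, 2276: 366 days (Feb 29, 2276 is in that span).
Dec 29, 2276 → Dec 29, 2277: 365 days.
Dec 29, 2277 → Dec 29, 2278: 365 days.
Dec 29, 2278 → Dec 29, 2279: 365 days.
Dec 29, 2279 → Dec 29, 2280: 366 days (Feb 29, 2280 is in that span).
Dec 29, 2280 → Dec 29, 2281: 365 days.
Dec 29, 2281 → Jan 29, 2282: 31 days (December has 31).
Jan 29, 2282 → Feb 8, 2282: 10 days.
Total: 7346 days.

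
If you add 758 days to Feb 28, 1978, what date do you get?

March 27, 1980

+365 (one year) → Feb 28, 1979 (393 left).
Feb has 28 days: +1 → Mar 1, 1979 (392 left).
Mar has 31 days: +31 → Apr 1, 1979 (361 left).
Apr has 30 days: +30 → May 1, 1979 (331 left).
May has 31 days: +31 → Jun 1, 1979 (300 left).
Jun has 30 days: +30 → Jul 1, 1979 (270 left).
Jul has 31 days: +31 → Aug 1, 1979 (239 left).
Aug has 31 days: +31 → Sep 1, 1979 (208 left).
Sep has 30 days: +30 → Oct 1, 1979 (178 left).
Oct has 31 days: +31 → Nov 1, 1979 (147 left).
Nov has 30 days: +30 → Dec 1, 1979 (117 left).
Dec has 31 days: +31 → Jan 1, 1980 (86 left).
Jan has 31 days: +31 → Feb 1, 1980 (55 left).
Feb has 29 days: +29 → Mar 1, 1980 (26 left).
+26 → Mar 27, 1980.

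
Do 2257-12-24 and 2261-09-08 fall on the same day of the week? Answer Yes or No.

From Dec 24, 2257 to Sep 8, 2261 is 1354 days.
1354 mod 7 = 3, so they are different weekdays.
(Dec 24, 2257 is a Thursday; Sep 8, 2261 is a Sunday.)

No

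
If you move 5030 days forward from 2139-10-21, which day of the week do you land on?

Oct 21, 2139 is a Wednesday.
5030 mod 7 = 4, so 5030 days after a Wednesday is Wednesday + 4 = Sunday.

Sunday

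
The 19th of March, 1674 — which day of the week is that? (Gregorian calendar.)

Doomsday rule: the anchor day for the 1600s is Tuesday. For year 74: 74÷12 = 6 r 2, and 2÷4 = 0, so 6+2+0 = 8.
Tuesday + 8 ≡ Wednesday — that's 1674's doomsday.
In March the doomsday date is Mar 14.
Mar 19 is 5 days after Mar 14; 5 mod 7 = 5, so Wednesday + 5 = Monday.

Monday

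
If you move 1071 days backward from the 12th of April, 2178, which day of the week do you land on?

Sunday

Apr 12, 2178 is a Sunday.
1071 mod 7 = 0, so 1071 days before a Sunday is Sunday − 0 = Sunday.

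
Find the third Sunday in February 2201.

February 15, 2201

February 1, 2201 is a Sunday.
The first Sunday is therefore February 1 (same day).
The third Sunday is 1 + 2×7 = February 15.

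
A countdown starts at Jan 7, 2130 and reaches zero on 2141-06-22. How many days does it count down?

4184

Jan 7, 2130 → Jan 7, 2131: 365 days.
Jan 7, 2131 → Jan 7, 2132: 365 days.
Jan 7, 2132 → Jan 7, 2133: 366 days (Feb 29, 2132 is in that span).
Jan 7, 2133 → Jan 7, 2134: 365 days.
Jan 7, 2134 → Jan 7, 2135: 365 days.
Jan 7, 2135 → Jan 7, 2136: 365 days.
Jan 7, 2136 → Jan 7, 2137: 366 days (Feb 29, 2136 is in that span).
Jan 7, 2137 → Jan 7, 2138: 365 days.
Jan 7, 2138 → Jan 7, 2139: 365 days.
Jan 7, 2139 → Jan 7, 2140: 365 days.
Jan 7, 2140 → Jan 7, 2141: 366 days (Feb 29, 2140 is in that span).
Jan 7, 2141 → Feb 7, 2141: 31 days (January has 31).
Feb 7, 2141 → Mar 7, 2141: 28 days (February has 28).
Mar 7, 2141 → Apr 7, 2141: 31 days (March has 31).
Apr 7, 2141 → May 7, 2141: 30 days (April has 30).
May 7, 2141 → Jun 7, 2141: 31 days (May has 31).
Jun 7, 2141 → Jun 22, 2141: 15 days.
Total: 4184 days.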